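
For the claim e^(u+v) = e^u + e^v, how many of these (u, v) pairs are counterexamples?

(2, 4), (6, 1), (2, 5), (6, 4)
Testing each pair:
(2, 4): LHS = e^6 ≈ 403.4, RHS = e^2 + e^4 ≈ 61.99 → counterexample
(6, 1): LHS = e^7 ≈ 1097, RHS = e + e^6 ≈ 406.1 → counterexample
(2, 5): LHS = e^7 ≈ 1097, RHS = e^2 + e^5 ≈ 155.8 → counterexample
(6, 4): LHS = e^10 ≈ 22026.5, RHS = e^4 + e^6 ≈ 458 → counterexample

That makes 4 counterexamples.

Answer: 4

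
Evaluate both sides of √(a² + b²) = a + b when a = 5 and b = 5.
LHS = √(5² + 5²) = 5·√(2) ≈ 7.071
RHS = 5 + 5 = 10

LHS ≠ RHS (they differ by about 2.929), so the equation does not hold here.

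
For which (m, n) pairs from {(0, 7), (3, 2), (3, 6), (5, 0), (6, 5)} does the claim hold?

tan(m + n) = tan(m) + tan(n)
(0, 7), (5, 0)

Testing each pair:
(0, 7): LHS = tan(7) ≈ 0.8714, RHS = tan(7) ≈ 0.8714 → holds
(3, 2): LHS = tan(5) ≈ -3.381, RHS = tan(2) + tan(3) ≈ -2.328 → fails
(3, 6): LHS = tan(9) ≈ -0.4523, RHS = tan(6) + tan(3) ≈ -0.4336 → fails
(5, 0): LHS = tan(5) ≈ -3.381, RHS = tan(5) ≈ -3.381 → holds
(6, 5): LHS = tan(11) ≈ -226, RHS = tan(5) + tan(6) ≈ -3.672 → fails

2 of 5 pairs satisfy the claim.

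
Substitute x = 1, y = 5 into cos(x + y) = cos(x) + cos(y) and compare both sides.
LHS = cos(1 + 5) = cos(6) ≈ 0.9602
RHS = cos(1) + cos(5) ≈ 0.824

LHS ≠ RHS (they differ by about 0.1362), so the equation does not hold here.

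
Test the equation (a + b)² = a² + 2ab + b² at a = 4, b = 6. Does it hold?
Substituting a = 4, b = 6:

LHS = (4 + 6)² = 100
RHS = 4² + 2·4·6 + 6² = 100

LHS = RHS, so the equation holds at this point.

Answer: Holds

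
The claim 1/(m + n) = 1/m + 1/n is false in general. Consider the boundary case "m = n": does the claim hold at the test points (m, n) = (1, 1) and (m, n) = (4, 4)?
At (1, 1): LHS = 1/2 ≠ RHS = 2
At (4, 4): LHS = 1/8 ≠ RHS = 1/2

Answer: No, fails at both test points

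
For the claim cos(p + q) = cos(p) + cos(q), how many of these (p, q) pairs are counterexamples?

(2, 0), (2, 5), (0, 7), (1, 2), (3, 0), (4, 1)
6

Testing each pair:
(2, 0): LHS = cos(2) ≈ -0.4161, RHS = cos(2) + 1 ≈ 0.5839 → counterexample
(2, 5): LHS = cos(7) ≈ 0.7539, RHS = cos(2) + cos(5) ≈ -0.1325 → counterexample
(0, 7): LHS = cos(7) ≈ 0.7539, RHS = cos(7) + 1 ≈ 1.754 → counterexample
(1, 2): LHS = cos(3) ≈ -0.99, RHS = cos(2) + cos(1) ≈ 0.1242 → counterexample
(3, 0): LHS = cos(3) ≈ -0.99, RHS = cos(3) + 1 ≈ 0.01001 → counterexample
(4, 1): LHS = cos(5) ≈ 0.2837, RHS = cos(4) + cos(1) ≈ -0.1133 → counterexample

That makes 6 counterexamples.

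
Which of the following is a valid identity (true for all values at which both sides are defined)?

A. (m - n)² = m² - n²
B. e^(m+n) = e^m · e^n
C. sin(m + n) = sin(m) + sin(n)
B

A: fails at (1, 3) — LHS = 4, RHS = -8.
B: holds — e.g. at (4, 6), both sides equal e^10 ≈ 22026.5.
C: fails at (2, 7) — LHS = sin(9) ≈ 0.4121, RHS = sin(7) + sin(2) ≈ 1.566.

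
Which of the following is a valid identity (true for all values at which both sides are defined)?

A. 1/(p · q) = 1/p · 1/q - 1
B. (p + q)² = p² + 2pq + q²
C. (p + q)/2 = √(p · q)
B

A: fails at (2, 7) — LHS = 1/14, RHS = -13/14.
B: holds — e.g. at (4, 5), both sides equal 81.
C: fails at (3, 7) — LHS = 5, RHS = √(21) ≈ 4.583.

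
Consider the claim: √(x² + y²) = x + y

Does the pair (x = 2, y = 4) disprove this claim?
Yes

Substituting x = 2, y = 4:
LHS = √(2² + 4²) = 2·√(5) ≈ 4.472
RHS = 2 + 4 = 6

Since LHS ≠ RHS, this pair disproves the claim.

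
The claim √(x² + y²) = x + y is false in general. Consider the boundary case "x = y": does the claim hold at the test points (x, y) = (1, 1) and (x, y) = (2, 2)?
No, fails at both test points

At (1, 1): LHS = √(2) ≈ 1.414 ≠ RHS = 2
At (2, 2): LHS = 2·√(2) ≈ 2.828 ≠ RHS = 4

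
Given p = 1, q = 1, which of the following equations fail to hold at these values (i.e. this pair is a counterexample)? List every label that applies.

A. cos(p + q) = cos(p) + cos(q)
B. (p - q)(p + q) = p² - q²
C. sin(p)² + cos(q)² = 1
A

Evaluating each claim at the given values:
A. LHS = cos(2) ≈ -0.4161, RHS = 2·cos(1) ≈ 1.081 → fails here (LHS ≠ RHS)
B. LHS = 0, RHS = 0 → holds here (LHS = RHS)
C. LHS = cos(1)² + sin(1)² = 1, RHS = 1 → holds here (LHS = RHS)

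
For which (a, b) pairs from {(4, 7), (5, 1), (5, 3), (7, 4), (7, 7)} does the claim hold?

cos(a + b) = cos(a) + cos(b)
None

Testing each pair:
(4, 7): LHS = cos(11) ≈ 0.004426, RHS = cos(4) + cos(7) ≈ 0.1003 → fails
(5, 1): LHS = cos(6) ≈ 0.9602, RHS = cos(5) + cos(1) ≈ 0.824 → fails
(5, 3): LHS = cos(8) ≈ -0.1455, RHS = cos(3) + cos(5) ≈ -0.7063 → fails
(7, 4): LHS = cos(11) ≈ 0.004426, RHS = cos(4) + cos(7) ≈ 0.1003 → fails
(7, 7): LHS = cos(14) ≈ 0.1367, RHS = 2·cos(7) ≈ 1.508 → fails

No pair satisfies the claim.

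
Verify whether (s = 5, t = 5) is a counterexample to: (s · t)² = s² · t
Substituting s = 5, t = 5:
LHS = (5 · 5)² = 625
RHS = 5² · 5 = 125

Since LHS ≠ RHS, this pair disproves the claim.

Answer: Yes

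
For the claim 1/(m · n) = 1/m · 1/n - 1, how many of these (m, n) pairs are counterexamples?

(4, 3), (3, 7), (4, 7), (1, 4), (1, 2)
Testing each pair:
(4, 3): LHS = 1/12, RHS = -11/12 → counterexample
(3, 7): LHS = 1/21, RHS = -20/21 → counterexample
(4, 7): LHS = 1/28, RHS = -27/28 → counterexample
(1, 4): LHS = 1/4, RHS = -3/4 → counterexample
(1, 2): LHS = 1/2, RHS = -1/2 → counterexample

That makes 5 counterexamples.

Answer: 5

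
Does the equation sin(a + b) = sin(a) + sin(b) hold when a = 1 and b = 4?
Substituting a = 1, b = 4:

LHS = sin(1 + 4) = sin(5) ≈ -0.9589
RHS = sin(1) + sin(4) ≈ 0.08467

LHS ≠ RHS, so the equation does not hold at this point.

Answer: Fails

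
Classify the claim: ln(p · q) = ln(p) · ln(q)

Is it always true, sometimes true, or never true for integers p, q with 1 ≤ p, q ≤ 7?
Sometimes true

It holds at (p, q) = (1, 1) (both sides equal 0), but fails at (p, q) = (3, 3) (LHS = ln(9) ≈ 2.197, RHS = ln(3)² ≈ 1.207).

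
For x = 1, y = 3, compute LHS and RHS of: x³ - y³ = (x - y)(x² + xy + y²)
LHS = 1³ - 3³ = -26
RHS = (1 - 3)(1² + 1·3 + 3²) = -26

LHS = RHS: the two sides agree.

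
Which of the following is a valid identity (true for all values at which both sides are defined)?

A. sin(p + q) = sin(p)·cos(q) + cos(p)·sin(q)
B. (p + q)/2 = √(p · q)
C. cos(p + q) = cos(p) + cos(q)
A: holds — e.g. at (0, 1), both sides equal sin(1) ≈ 0.8415.
B: fails at (6, 7) — LHS = 13/2, RHS = √(42) ≈ 6.481.
C: fails at (1, 3) — LHS = cos(4) ≈ -0.6536, RHS = cos(3) + cos(1) ≈ -0.4497.

Answer: A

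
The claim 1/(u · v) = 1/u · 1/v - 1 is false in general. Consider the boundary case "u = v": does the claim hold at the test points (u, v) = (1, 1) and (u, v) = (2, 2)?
No, fails at both test points

At (1, 1): LHS = 1 ≠ RHS = 0
At (2, 2): LHS = 1/4 ≠ RHS = -3/4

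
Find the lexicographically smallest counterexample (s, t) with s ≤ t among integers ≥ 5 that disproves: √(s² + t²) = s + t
(s, t) = (5, 5)

Substituting (5, 5) into the claim:
LHS = √(5² + 5²) = 5·√(2) ≈ 7.071
RHS = 5 + 5 = 10

Since LHS ≠ RHS, this pair disproves the claim, and no lexicographically smaller pair (s ≤ t, integers ≥ 5) does.

For instance (11, 12) is also a counterexample (LHS = √(265) ≈ 16.28, RHS = 23), but it's lexicographically larger.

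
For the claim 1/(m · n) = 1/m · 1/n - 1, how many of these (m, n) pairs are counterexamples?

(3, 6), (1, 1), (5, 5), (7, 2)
Testing each pair:
(3, 6): LHS = 1/18, RHS = -17/18 → counterexample
(1, 1): LHS = 1, RHS = 0 → counterexample
(5, 5): LHS = 1/25, RHS = -24/25 → counterexample
(7, 2): LHS = 1/14, RHS = -13/14 → counterexample

That makes 4 counterexamples.

Answer: 4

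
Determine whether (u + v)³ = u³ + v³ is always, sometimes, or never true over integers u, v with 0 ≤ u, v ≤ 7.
Sometimes true

It holds at (u, v) = (7, 0) (both sides equal 343), but fails at (u, v) = (6, 7) (LHS = 2197, RHS = 559).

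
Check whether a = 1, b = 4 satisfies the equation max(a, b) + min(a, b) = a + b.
Substituting a = 1, b = 4:

LHS = max(1, 4) + min(1, 4) = 5
RHS = 1 + 4 = 5

LHS = RHS, so the equation holds at this point.

Answer: Holds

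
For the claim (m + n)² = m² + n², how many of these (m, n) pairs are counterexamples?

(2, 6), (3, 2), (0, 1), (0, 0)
Testing each pair:
(2, 6): LHS = 64, RHS = 40 → counterexample
(3, 2): LHS = 25, RHS = 13 → counterexample
(0, 1): LHS = 1, RHS = 1 → satisfies claim
(0, 0): LHS = 0, RHS = 0 → satisfies claim

That makes 2 counterexamples.

Answer: 2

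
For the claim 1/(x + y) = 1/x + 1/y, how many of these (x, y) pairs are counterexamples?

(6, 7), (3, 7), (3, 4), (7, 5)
Testing each pair:
(6, 7): LHS = 1/13, RHS = 13/42 → counterexample
(3, 7): LHS = 1/10, RHS = 10/21 → counterexample
(3, 4): LHS = 1/7, RHS = 7/12 → counterexample
(7, 5): LHS = 1/12, RHS = 12/35 → counterexample

That makes 4 counterexamples.

Answer: 4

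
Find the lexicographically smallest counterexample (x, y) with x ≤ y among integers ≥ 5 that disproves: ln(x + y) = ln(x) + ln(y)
(x, y) = (5, 5)

Substituting (5, 5) into the claim:
LHS = ln(5 + 5) = ln(10) ≈ 2.303
RHS = ln(5) + ln(5) = 2·ln(5) ≈ 3.219

Since LHS ≠ RHS, this pair disproves the claim, and no lexicographically smaller pair (x ≤ y, integers ≥ 5) does.

For instance (5, 11) is also a counterexample (LHS = ln(16) ≈ 2.773, RHS = ln(5) + ln(11) ≈ 4.007), but it's lexicographically larger.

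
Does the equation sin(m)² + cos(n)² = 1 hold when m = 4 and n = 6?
Fails

Substituting m = 4, n = 6:

LHS = sin(4)² + cos(6)² ≈ 1.495
RHS = 1

LHS ≠ RHS, so the equation does not hold at this point.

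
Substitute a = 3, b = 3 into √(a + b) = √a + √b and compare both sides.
LHS = √(3 + 3) = √(6) ≈ 2.449
RHS = √3 + √3 = 2·√(3) ≈ 3.464

LHS ≠ RHS (they differ by about 1.015), so the equation does not hold here.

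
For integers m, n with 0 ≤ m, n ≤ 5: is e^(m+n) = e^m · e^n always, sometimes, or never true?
The identity holds for every pair in the range. For instance at (m, n) = (0, 2): both sides equal e^2 ≈ 7.389.

Answer: Always true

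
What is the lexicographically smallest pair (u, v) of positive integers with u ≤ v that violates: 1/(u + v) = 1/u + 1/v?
Substituting (1, 1) into the claim:
LHS = 1/(1 + 1) = 1/2
RHS = 1/1 + 1/1 = 2

Since LHS ≠ RHS, this pair disproves the claim, and no lexicographically smaller pair (u ≤ v, positive integers) does.

For instance (4, 5) is also a counterexample (LHS = 1/9, RHS = 9/20), but it's lexicographically larger.

Answer: (u, v) = (1, 1)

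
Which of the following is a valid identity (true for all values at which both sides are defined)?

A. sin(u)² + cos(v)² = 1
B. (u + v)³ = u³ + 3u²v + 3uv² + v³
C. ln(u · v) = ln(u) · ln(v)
A: fails at (0, 1) — LHS = cos(1)² ≈ 0.2919, RHS = 1.
B: holds — e.g. at (5, 8), both sides equal 2197.
C: fails at (3, 5) — LHS = ln(15) ≈ 2.708, RHS = ln(3)·ln(5) ≈ 1.768.

Answer: B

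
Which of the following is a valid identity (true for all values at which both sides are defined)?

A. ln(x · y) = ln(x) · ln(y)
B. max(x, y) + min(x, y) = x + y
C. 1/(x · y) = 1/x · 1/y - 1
B

A: fails at (3, 3) — LHS = ln(9) ≈ 2.197, RHS = ln(3)² ≈ 1.207.
B: holds — e.g. at (2, 4), both sides equal 6.
C: fails at (1, 5) — LHS = 1/5, RHS = -4/5.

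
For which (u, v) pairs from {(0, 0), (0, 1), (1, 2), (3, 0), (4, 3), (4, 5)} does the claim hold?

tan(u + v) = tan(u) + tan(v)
Testing each pair:
(0, 0): LHS = 0, RHS = 0 → holds
(0, 1): LHS = tan(1) ≈ 1.557, RHS = tan(1) ≈ 1.557 → holds
(1, 2): LHS = tan(3) ≈ -0.1425, RHS = tan(2) + tan(1) ≈ -0.6276 → fails
(3, 0): LHS = tan(3) ≈ -0.1425, RHS = tan(3) ≈ -0.1425 → holds
(4, 3): LHS = tan(7) ≈ 0.8714, RHS = tan(3) + tan(4) ≈ 1.015 → fails
(4, 5): LHS = tan(9) ≈ -0.4523, RHS = tan(5) + tan(4) ≈ -2.223 → fails

3 of 6 pairs satisfy the claim.

Answer: (0, 0), (0, 1), (3, 0)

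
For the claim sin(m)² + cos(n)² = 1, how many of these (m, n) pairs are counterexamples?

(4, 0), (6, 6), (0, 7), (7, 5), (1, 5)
Testing each pair:
(4, 0): LHS = sin(4)² + 1 ≈ 1.573, RHS = 1 → counterexample
(6, 6): LHS = sin(6)² + cos(6)² = 1, RHS = 1 → satisfies claim
(0, 7): LHS = cos(7)² ≈ 0.5684, RHS = 1 → counterexample
(7, 5): LHS = cos(5)² + sin(7)² ≈ 0.5121, RHS = 1 → counterexample
(1, 5): LHS = cos(5)² + sin(1)² ≈ 0.7885, RHS = 1 → counterexample

That makes 4 counterexamples.

Answer: 4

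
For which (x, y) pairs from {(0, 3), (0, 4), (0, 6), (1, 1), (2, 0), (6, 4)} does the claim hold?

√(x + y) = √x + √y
(0, 3), (0, 4), (0, 6), (2, 0)

Testing each pair:
(0, 3): LHS = √(3) ≈ 1.732, RHS = √(3) ≈ 1.732 → holds
(0, 4): LHS = 2, RHS = 2 → holds
(0, 6): LHS = √(6) ≈ 2.449, RHS = √(6) ≈ 2.449 → holds
(1, 1): LHS = √(2) ≈ 1.414, RHS = 2 → fails
(2, 0): LHS = √(2) ≈ 1.414, RHS = √(2) ≈ 1.414 → holds
(6, 4): LHS = √(10) ≈ 3.162, RHS = 2 + √(6) ≈ 4.449 → fails

4 of 6 pairs satisfy the claim.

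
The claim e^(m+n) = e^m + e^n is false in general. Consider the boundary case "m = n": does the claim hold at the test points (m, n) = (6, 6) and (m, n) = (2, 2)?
No, fails at both test points

At (6, 6): LHS = e^12 ≈ 162754.8 ≠ RHS = 2·e^6 ≈ 806.9
At (2, 2): LHS = e^4 ≈ 54.6 ≠ RHS = 2·e^2 ≈ 14.78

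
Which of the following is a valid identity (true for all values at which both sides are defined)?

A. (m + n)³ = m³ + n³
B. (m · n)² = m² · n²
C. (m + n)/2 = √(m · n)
B

A: fails at (4, 6) — LHS = 1000, RHS = 280.
B: holds — e.g. at (4, 6), both sides equal 576.
C: fails at (2, 4) — LHS = 3, RHS = 2·√(2) ≈ 2.828.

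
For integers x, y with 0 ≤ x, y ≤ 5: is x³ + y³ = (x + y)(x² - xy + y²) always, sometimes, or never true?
Always true

The identity holds for every pair in the range. For instance at (x, y) = (2, 0): both sides equal 8.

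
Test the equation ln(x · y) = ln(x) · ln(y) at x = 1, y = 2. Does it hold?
Substituting x = 1, y = 2:

LHS = ln(1 · 2) = ln(2) ≈ 0.6931
RHS = ln(1) · ln(2) = 0

LHS ≠ RHS, so the equation does not hold at this point.

Answer: Fails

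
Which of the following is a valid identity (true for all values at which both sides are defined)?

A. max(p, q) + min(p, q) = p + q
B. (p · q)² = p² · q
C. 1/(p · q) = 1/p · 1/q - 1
A: holds — e.g. at (2, 4), both sides equal 6.
B: fails at (1, 5) — LHS = 25, RHS = 5.
C: fails at (4, 4) — LHS = 1/16, RHS = -15/16.

Answer: A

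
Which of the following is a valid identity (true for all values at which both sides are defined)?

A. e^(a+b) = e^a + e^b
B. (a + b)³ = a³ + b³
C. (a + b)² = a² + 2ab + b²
C

A: fails at (0, 1) — LHS = e ≈ 2.718, RHS = 1 + e ≈ 3.718.
B: fails at (3, 3) — LHS = 216, RHS = 54.
C: holds — e.g. at (1, 2), both sides equal 9.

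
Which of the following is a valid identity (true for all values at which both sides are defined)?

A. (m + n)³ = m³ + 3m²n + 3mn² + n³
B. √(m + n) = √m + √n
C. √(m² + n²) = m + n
A: holds — e.g. at (3, 4), both sides equal 343.
B: fails at (2, 2) — LHS = 2, RHS = 2·√(2) ≈ 2.828.
C: fails at (2, 4) — LHS = 2·√(5) ≈ 4.472, RHS = 6.

Answer: A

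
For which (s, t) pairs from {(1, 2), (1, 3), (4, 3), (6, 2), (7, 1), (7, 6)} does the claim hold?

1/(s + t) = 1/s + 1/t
Testing each pair:
(1, 2): LHS = 1/3, RHS = 3/2 → fails
(1, 3): LHS = 1/4, RHS = 4/3 → fails
(4, 3): LHS = 1/7, RHS = 7/12 → fails
(6, 2): LHS = 1/8, RHS = 2/3 → fails
(7, 1): LHS = 1/8, RHS = 8/7 → fails
(7, 6): LHS = 1/13, RHS = 13/42 → fails

No pair satisfies the claim.

Answer: None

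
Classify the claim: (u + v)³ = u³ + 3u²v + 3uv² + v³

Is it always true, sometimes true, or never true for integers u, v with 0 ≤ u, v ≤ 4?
Always true

The identity holds for every pair in the range. For instance at (u, v) = (0, 1): both sides equal 1.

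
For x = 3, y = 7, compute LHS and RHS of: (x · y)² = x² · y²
LHS = (3 · 7)² = 441
RHS = 3² · 7² = 441

LHS = RHS: the two sides agree.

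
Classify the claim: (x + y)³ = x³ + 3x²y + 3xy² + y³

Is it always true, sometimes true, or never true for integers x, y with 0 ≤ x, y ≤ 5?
The identity holds for every pair in the range. For instance at (x, y) = (2, 4): both sides equal 216.

Answer: Always true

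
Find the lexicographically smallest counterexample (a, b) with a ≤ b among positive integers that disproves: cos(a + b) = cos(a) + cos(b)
(a, b) = (1, 1)

Substituting (1, 1) into the claim:
LHS = cos(1 + 1) = cos(2) ≈ -0.4161
RHS = cos(1) + cos(1) = 2·cos(1) ≈ 1.081

Since LHS ≠ RHS, this pair disproves the claim, and no lexicographically smaller pair (a ≤ b, positive integers) does.

For instance (2, 7) is also a counterexample (LHS = cos(9) ≈ -0.9111, RHS = cos(2) + cos(7) ≈ 0.3378), but it's lexicographically larger.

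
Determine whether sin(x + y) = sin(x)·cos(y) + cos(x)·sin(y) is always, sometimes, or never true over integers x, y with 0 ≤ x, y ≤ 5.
The identity holds for every pair in the range. For instance at (x, y) = (3, 5): both sides equal sin(8) ≈ 0.9894.

Answer: Always true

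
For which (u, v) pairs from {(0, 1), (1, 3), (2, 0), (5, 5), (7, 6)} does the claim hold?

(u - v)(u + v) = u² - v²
All pairs

Testing each pair:
(0, 1): LHS = -1, RHS = -1 → holds
(1, 3): LHS = -8, RHS = -8 → holds
(2, 0): LHS = 4, RHS = 4 → holds
(5, 5): LHS = 0, RHS = 0 → holds
(7, 6): LHS = 13, RHS = 13 → holds

Every pair satisfies the claim.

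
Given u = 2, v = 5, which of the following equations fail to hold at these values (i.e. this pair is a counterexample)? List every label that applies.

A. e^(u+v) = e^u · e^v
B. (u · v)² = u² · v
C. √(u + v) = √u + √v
Evaluating each claim at the given values:
A. LHS = e^7 ≈ 1097, RHS = e^7 ≈ 1097 → holds here (LHS = RHS)
B. LHS = 100, RHS = 20 → fails here (LHS ≠ RHS)
C. LHS = √(7) ≈ 2.646, RHS = √(2) + √(5) ≈ 3.65 → fails here (LHS ≠ RHS)

Answer: B, C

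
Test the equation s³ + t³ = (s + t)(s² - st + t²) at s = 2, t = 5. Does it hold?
Holds

Substituting s = 2, t = 5:

LHS = 2³ + 5³ = 133
RHS = (2 + 5)(2² - 2·5 + 5²) = 133

LHS = RHS, so the equation holds at this point.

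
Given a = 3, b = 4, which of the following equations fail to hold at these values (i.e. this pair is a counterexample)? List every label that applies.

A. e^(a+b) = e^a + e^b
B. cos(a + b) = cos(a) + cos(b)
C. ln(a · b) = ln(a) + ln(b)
Evaluating each claim at the given values:
A. LHS = e^7 ≈ 1097, RHS = e^3 + e^4 ≈ 74.68 → fails here (LHS ≠ RHS)
B. LHS = cos(7) ≈ 0.7539, RHS = cos(3) + cos(4) ≈ -1.644 → fails here (LHS ≠ RHS)
C. LHS = ln(12) ≈ 2.485, RHS = ln(3) + ln(4) ≈ 2.485 → holds here (LHS = RHS)

Answer: A, B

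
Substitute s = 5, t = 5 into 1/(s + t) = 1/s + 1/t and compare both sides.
LHS = 1/(5 + 5) = 1/10
RHS = 1/5 + 1/5 = 2/5

LHS ≠ RHS, so the equation does not hold here.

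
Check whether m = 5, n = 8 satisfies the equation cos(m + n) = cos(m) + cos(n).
Fails

Substituting m = 5, n = 8:

LHS = cos(5 + 8) = cos(13) ≈ 0.9074
RHS = cos(5) + cos(8) ≈ 0.1382

LHS ≠ RHS, so the equation does not hold at this point.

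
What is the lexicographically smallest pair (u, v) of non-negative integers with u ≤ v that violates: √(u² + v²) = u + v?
At (0, 3): both sides equal 3, so it holds there.
At (0, 5): both sides equal 5, so it holds there.

Substituting (1, 1) into the claim:
LHS = √(1² + 1²) = √(2) ≈ 1.414
RHS = 1 + 1 = 2

Since LHS ≠ RHS, this pair disproves the claim, and no lexicographically smaller pair (u ≤ v, non-negative integers) does.

For instance (4, 6) is also a counterexample (LHS = 2·√(13) ≈ 7.211, RHS = 10), but it's lexicographically larger.

Answer: (u, v) = (1, 1)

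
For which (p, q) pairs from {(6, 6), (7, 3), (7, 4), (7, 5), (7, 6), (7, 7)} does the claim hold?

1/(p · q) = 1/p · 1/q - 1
Testing each pair:
(6, 6): LHS = 1/36, RHS = -35/36 → fails
(7, 3): LHS = 1/21, RHS = -20/21 → fails
(7, 4): LHS = 1/28, RHS = -27/28 → fails
(7, 5): LHS = 1/35, RHS = -34/35 → fails
(7, 6): LHS = 1/42, RHS = -41/42 → fails
(7, 7): LHS = 1/49, RHS = -48/49 → fails

No pair satisfies the claim.

Answer: None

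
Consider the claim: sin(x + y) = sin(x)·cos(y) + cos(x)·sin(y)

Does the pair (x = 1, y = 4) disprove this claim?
Substituting x = 1, y = 4:
LHS = sin(1 + 4) = sin(5) ≈ -0.9589
RHS = sin(1)·cos(4) + cos(1)·sin(4) = sin(1)·cos(4) + sin(4)·cos(1) ≈ -0.9589

The sides agree, so this pair does not disprove the claim.

Answer: No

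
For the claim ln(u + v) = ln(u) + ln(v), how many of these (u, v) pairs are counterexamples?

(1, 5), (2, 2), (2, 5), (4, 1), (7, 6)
Testing each pair:
(1, 5): LHS = ln(6) ≈ 1.792, RHS = ln(5) ≈ 1.609 → counterexample
(2, 2): LHS = ln(4) ≈ 1.386, RHS = 2·ln(2) ≈ 1.386 → satisfies claim
(2, 5): LHS = ln(7) ≈ 1.946, RHS = ln(2) + ln(5) ≈ 2.303 → counterexample
(4, 1): LHS = ln(5) ≈ 1.609, RHS = ln(4) ≈ 1.386 → counterexample
(7, 6): LHS = ln(13) ≈ 2.565, RHS = ln(6) + ln(7) ≈ 3.738 → counterexample

That makes 4 counterexamples.

Answer: 4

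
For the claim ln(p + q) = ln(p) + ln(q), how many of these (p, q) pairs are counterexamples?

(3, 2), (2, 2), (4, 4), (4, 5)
3

Testing each pair:
(3, 2): LHS = ln(5) ≈ 1.609, RHS = ln(2) + ln(3) ≈ 1.792 → counterexample
(2, 2): LHS = ln(4) ≈ 1.386, RHS = 2·ln(2) ≈ 1.386 → satisfies claim
(4, 4): LHS = ln(8) ≈ 2.079, RHS = 2·ln(4) ≈ 2.773 → counterexample
(4, 5): LHS = ln(9) ≈ 2.197, RHS = ln(4) + ln(5) ≈ 2.996 → counterexample

That makes 3 counterexamples.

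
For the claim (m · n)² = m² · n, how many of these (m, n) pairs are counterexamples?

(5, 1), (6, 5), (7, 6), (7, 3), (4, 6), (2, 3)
5

Testing each pair:
(5, 1): LHS = 25, RHS = 25 → satisfies claim
(6, 5): LHS = 900, RHS = 180 → counterexample
(7, 6): LHS = 1764, RHS = 294 → counterexample
(7, 3): LHS = 441, RHS = 147 → counterexample
(4, 6): LHS = 576, RHS = 96 → counterexample
(2, 3): LHS = 36, RHS = 12 → counterexample

That makes 5 counterexamples.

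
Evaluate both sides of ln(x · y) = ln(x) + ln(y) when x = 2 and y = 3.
LHS = ln(2 · 3) = ln(6) ≈ 1.792
RHS = ln(2) + ln(3) ≈ 1.792

LHS = RHS: the two sides agree.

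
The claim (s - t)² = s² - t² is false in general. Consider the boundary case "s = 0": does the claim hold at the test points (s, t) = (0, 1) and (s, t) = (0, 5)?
At (0, 1): LHS = 1 ≠ RHS = -1
At (0, 5): LHS = 25 ≠ RHS = -25

Answer: No, fails at both test points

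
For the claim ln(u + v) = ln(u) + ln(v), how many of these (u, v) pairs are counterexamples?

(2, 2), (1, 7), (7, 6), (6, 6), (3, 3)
Testing each pair:
(2, 2): LHS = ln(4) ≈ 1.386, RHS = 2·ln(2) ≈ 1.386 → satisfies claim
(1, 7): LHS = ln(8) ≈ 2.079, RHS = ln(7) ≈ 1.946 → counterexample
(7, 6): LHS = ln(13) ≈ 2.565, RHS = ln(6) + ln(7) ≈ 3.738 → counterexample
(6, 6): LHS = ln(12) ≈ 2.485, RHS = 2·ln(6) ≈ 3.584 → counterexample
(3, 3): LHS = ln(6) ≈ 1.792, RHS = 2·ln(3) ≈ 2.197 → counterexample

That makes 4 counterexamples.

Answer: 4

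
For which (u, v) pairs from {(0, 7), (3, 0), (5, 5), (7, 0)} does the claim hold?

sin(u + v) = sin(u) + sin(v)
(0, 7), (3, 0), (7, 0)

Testing each pair:
(0, 7): LHS = sin(7) ≈ 0.657, RHS = sin(7) ≈ 0.657 → holds
(3, 0): LHS = sin(3) ≈ 0.1411, RHS = sin(3) ≈ 0.1411 → holds
(5, 5): LHS = sin(10) ≈ -0.544, RHS = 2·sin(5) ≈ -1.918 → fails
(7, 0): LHS = sin(7) ≈ 0.657, RHS = sin(7) ≈ 0.657 → holds

3 of 4 pairs satisfy the claim.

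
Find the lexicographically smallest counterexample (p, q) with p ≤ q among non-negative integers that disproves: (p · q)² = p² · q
Substituting (1, 2) into the claim:
LHS = (1 · 2)² = 4
RHS = 1² · 2 = 2

Since LHS ≠ RHS, this pair disproves the claim, and no lexicographically smaller pair (p ≤ q, non-negative integers) does.

For instance (3, 5) is also a counterexample (LHS = 225, RHS = 45), but it's lexicographically larger.

Answer: (p, q) = (1, 2)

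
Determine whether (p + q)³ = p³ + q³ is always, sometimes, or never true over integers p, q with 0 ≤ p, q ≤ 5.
Sometimes true

It holds at (p, q) = (0, 1) (both sides equal 1), but fails at (p, q) = (1, 4) (LHS = 125, RHS = 65).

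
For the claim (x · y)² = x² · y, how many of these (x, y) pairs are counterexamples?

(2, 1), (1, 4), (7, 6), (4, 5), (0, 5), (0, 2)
Testing each pair:
(2, 1): LHS = 4, RHS = 4 → satisfies claim
(1, 4): LHS = 16, RHS = 4 → counterexample
(7, 6): LHS = 1764, RHS = 294 → counterexample
(4, 5): LHS = 400, RHS = 80 → counterexample
(0, 5): LHS = 0, RHS = 0 → satisfies claim
(0, 2): LHS = 0, RHS = 0 → satisfies claim

That makes 3 counterexamples.

Answer: 3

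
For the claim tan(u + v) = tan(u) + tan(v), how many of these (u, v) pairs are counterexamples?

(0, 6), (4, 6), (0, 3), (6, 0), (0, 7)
1

Testing each pair:
(0, 6): LHS = tan(6) ≈ -0.291, RHS = tan(6) ≈ -0.291 → satisfies claim
(4, 6): LHS = tan(10) ≈ 0.6484, RHS = tan(6) + tan(4) ≈ 0.8668 → counterexample
(0, 3): LHS = tan(3) ≈ -0.1425, RHS = tan(3) ≈ -0.1425 → satisfies claim
(6, 0): LHS = tan(6) ≈ -0.291, RHS = tan(6) ≈ -0.291 → satisfies claim
(0, 7): LHS = tan(7) ≈ 0.8714, RHS = tan(7) ≈ 0.8714 → satisfies claim

That makes 1 counterexample.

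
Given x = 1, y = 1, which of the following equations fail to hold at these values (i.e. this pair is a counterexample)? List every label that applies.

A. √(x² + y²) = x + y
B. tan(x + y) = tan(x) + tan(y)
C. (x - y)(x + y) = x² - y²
A, B

Evaluating each claim at the given values:
A. LHS = √(2) ≈ 1.414, RHS = 2 → fails here (LHS ≠ RHS)
B. LHS = tan(2) ≈ -2.185, RHS = 2·tan(1) ≈ 3.115 → fails here (LHS ≠ RHS)
C. LHS = 0, RHS = 0 → holds here (LHS = RHS)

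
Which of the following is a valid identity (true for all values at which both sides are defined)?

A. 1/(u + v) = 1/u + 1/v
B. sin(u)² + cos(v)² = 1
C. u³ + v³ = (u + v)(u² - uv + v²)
C

A: fails at (6, 7) — LHS = 1/13, RHS = 13/42.
B: fails at (1, 5) — LHS = cos(5)² + sin(1)² ≈ 0.7885, RHS = 1.
C: holds — e.g. at (0, 1), both sides equal 1.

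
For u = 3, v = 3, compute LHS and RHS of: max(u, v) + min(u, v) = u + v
LHS = max(3, 3) + min(3, 3) = 6
RHS = 3 + 3 = 6

LHS = RHS: the two sides agree.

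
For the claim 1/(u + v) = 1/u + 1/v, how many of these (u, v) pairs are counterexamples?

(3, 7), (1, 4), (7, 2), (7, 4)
4

Testing each pair:
(3, 7): LHS = 1/10, RHS = 10/21 → counterexample
(1, 4): LHS = 1/5, RHS = 5/4 → counterexample
(7, 2): LHS = 1/9, RHS = 9/14 → counterexample
(7, 4): LHS = 1/11, RHS = 11/28 → counterexample

That makes 4 counterexamples.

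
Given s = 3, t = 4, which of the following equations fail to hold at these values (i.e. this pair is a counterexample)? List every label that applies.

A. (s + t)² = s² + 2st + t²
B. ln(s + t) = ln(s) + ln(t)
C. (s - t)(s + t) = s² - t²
Evaluating each claim at the given values:
A. LHS = 49, RHS = 49 → holds here (LHS = RHS)
B. LHS = ln(7) ≈ 1.946, RHS = ln(3) + ln(4) ≈ 2.485 → fails here (LHS ≠ RHS)
C. LHS = -7, RHS = -7 → holds here (LHS = RHS)

Answer: B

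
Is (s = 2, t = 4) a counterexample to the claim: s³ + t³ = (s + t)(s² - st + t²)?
Substituting s = 2, t = 4:
LHS = 2³ + 4³ = 72
RHS = (2 + 4)(2² - 2·4 + 4²) = 72

The sides agree, so this pair does not disprove the claim.

Answer: No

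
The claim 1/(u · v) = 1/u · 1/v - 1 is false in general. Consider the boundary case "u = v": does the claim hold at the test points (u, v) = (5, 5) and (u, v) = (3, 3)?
No, fails at both test points

At (5, 5): LHS = 1/25 ≠ RHS = -24/25
At (3, 3): LHS = 1/9 ≠ RHS = -8/9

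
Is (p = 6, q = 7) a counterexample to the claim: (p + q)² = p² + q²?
Substituting p = 6, q = 7:
LHS = (6 + 7)² = 169
RHS = 6² + 7² = 85

Since LHS ≠ RHS, this pair disproves the claim.

Answer: Yes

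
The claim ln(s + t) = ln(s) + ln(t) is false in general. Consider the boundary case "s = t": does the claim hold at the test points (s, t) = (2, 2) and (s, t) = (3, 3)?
Only at (2, 2)

At (2, 2): LHS = ln(4) ≈ 1.386, RHS = 2·ln(2) ≈ 1.386 → equal
At (3, 3): LHS = ln(6) ≈ 1.792 ≠ RHS = 2·ln(3) ≈ 2.197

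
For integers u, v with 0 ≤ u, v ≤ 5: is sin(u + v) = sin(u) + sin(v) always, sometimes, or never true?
It holds at (u, v) = (0, 1) (both sides equal sin(1) ≈ 0.8415), but fails at (u, v) = (3, 5) (LHS = sin(8) ≈ 0.9894, RHS = sin(5) + sin(3) ≈ -0.8178).

Answer: Sometimes true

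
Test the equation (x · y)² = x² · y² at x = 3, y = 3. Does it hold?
Substituting x = 3, y = 3:

LHS = (3 · 3)² = 81
RHS = 3² · 3² = 81

LHS = RHS, so the equation holds at this point.

Answer: Holds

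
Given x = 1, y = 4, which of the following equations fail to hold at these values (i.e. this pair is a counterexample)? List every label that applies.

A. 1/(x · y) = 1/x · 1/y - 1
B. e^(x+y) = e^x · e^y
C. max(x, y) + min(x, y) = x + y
Evaluating each claim at the given values:
A. LHS = 1/4, RHS = -3/4 → fails here (LHS ≠ RHS)
B. LHS = e^5 ≈ 148.4, RHS = e^5 ≈ 148.4 → holds here (LHS = RHS)
C. LHS = 5, RHS = 5 → holds here (LHS = RHS)

Answer: A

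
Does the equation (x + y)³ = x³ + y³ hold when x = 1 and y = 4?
Substituting x = 1, y = 4:

LHS = (1 + 4)³ = 125
RHS = 1³ + 4³ = 65

LHS ≠ RHS, so the equation does not hold at this point.

Answer: Fails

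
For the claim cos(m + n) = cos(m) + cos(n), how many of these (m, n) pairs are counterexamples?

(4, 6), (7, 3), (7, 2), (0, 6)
4

Testing each pair:
(4, 6): LHS = cos(10) ≈ -0.8391, RHS = cos(4) + cos(6) ≈ 0.3065 → counterexample
(7, 3): LHS = cos(10) ≈ -0.8391, RHS = cos(3) + cos(7) ≈ -0.2361 → counterexample
(7, 2): LHS = cos(9) ≈ -0.9111, RHS = cos(2) + cos(7) ≈ 0.3378 → counterexample
(0, 6): LHS = cos(6) ≈ 0.9602, RHS = cos(6) + 1 ≈ 1.96 → counterexample

That makes 4 counterexamples.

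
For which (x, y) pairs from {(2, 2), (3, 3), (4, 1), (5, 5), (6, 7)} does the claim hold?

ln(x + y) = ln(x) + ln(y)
(2, 2)

Testing each pair:
(2, 2): LHS = ln(4) ≈ 1.386, RHS = 2·ln(2) ≈ 1.386 → holds
(3, 3): LHS = ln(6) ≈ 1.792, RHS = 2·ln(3) ≈ 2.197 → fails
(4, 1): LHS = ln(5) ≈ 1.609, RHS = ln(4) ≈ 1.386 → fails
(5, 5): LHS = ln(10) ≈ 2.303, RHS = 2·ln(5) ≈ 3.219 → fails
(6, 7): LHS = ln(13) ≈ 2.565, RHS = ln(6) + ln(7) ≈ 3.738 → fails

1 of 5 pairs satisfies the claim.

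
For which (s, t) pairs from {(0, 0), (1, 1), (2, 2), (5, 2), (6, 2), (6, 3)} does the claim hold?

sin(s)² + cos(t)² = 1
(0, 0), (1, 1), (2, 2)

Testing each pair:
(0, 0): LHS = 1, RHS = 1 → holds
(1, 1): LHS = cos(1)² + sin(1)² = 1, RHS = 1 → holds
(2, 2): LHS = cos(2)² + sin(2)² = 1, RHS = 1 → holds
(5, 2): LHS = cos(2)² + sin(5)² ≈ 1.093, RHS = 1 → fails
(6, 2): LHS = sin(6)² + cos(2)² ≈ 0.2513, RHS = 1 → fails
(6, 3): LHS = sin(6)² + cos(3)² ≈ 1.058, RHS = 1 → fails

3 of 6 pairs satisfy the claim.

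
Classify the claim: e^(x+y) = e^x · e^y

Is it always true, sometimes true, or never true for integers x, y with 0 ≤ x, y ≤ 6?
Always true

The identity holds for every pair in the range. For instance at (x, y) = (6, 4): both sides equal e^10 ≈ 22026.5.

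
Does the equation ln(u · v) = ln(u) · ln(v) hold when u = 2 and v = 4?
Fails

Substituting u = 2, v = 4:

LHS = ln(2 · 4) = ln(8) ≈ 2.079
RHS = ln(2) · ln(4) ≈ 0.9609

LHS ≠ RHS, so the equation does not hold at this point.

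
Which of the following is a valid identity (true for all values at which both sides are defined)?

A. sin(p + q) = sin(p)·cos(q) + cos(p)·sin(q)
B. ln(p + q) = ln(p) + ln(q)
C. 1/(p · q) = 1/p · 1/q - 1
A

A: holds — e.g. at (2, 7), both sides equal sin(9) ≈ 0.4121.
B: fails at (4, 6) — LHS = ln(10) ≈ 2.303, RHS = ln(4) + ln(6) ≈ 3.178.
C: fails at (2, 5) — LHS = 1/10, RHS = -9/10.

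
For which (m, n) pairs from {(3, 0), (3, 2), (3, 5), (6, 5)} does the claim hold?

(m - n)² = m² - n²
(3, 0)

Testing each pair:
(3, 0): LHS = 9, RHS = 9 → holds
(3, 2): LHS = 1, RHS = 5 → fails
(3, 5): LHS = 4, RHS = -16 → fails
(6, 5): LHS = 1, RHS = 11 → fails

1 of 4 pairs satisfies the claim.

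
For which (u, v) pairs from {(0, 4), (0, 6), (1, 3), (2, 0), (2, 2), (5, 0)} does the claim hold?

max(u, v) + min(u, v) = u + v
Testing each pair:
(0, 4): LHS = 4, RHS = 4 → holds
(0, 6): LHS = 6, RHS = 6 → holds
(1, 3): LHS = 4, RHS = 4 → holds
(2, 0): LHS = 2, RHS = 2 → holds
(2, 2): LHS = 4, RHS = 4 → holds
(5, 0): LHS = 5, RHS = 5 → holds

Every pair satisfies the claim.

Answer: All pairs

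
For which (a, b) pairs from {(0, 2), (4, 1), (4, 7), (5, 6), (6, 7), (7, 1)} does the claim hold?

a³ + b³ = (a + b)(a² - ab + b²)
Testing each pair:
(0, 2): LHS = 8, RHS = 8 → holds
(4, 1): LHS = 65, RHS = 65 → holds
(4, 7): LHS = 407, RHS = 407 → holds
(5, 6): LHS = 341, RHS = 341 → holds
(6, 7): LHS = 559, RHS = 559 → holds
(7, 1): LHS = 344, RHS = 344 → holds

Every pair satisfies the claim.

Answer: All pairs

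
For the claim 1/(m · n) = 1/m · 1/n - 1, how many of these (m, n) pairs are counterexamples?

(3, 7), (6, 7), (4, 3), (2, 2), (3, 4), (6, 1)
6

Testing each pair:
(3, 7): LHS = 1/21, RHS = -20/21 → counterexample
(6, 7): LHS = 1/42, RHS = -41/42 → counterexample
(4, 3): LHS = 1/12, RHS = -11/12 → counterexample
(2, 2): LHS = 1/4, RHS = -3/4 → counterexample
(3, 4): LHS = 1/12, RHS = -11/12 → counterexample
(6, 1): LHS = 1/6, RHS = -5/6 → counterexample

That makes 6 counterexamples.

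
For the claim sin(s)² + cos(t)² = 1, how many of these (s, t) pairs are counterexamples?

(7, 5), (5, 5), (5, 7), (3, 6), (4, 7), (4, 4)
4

Testing each pair:
(7, 5): LHS = cos(5)² + sin(7)² ≈ 0.5121, RHS = 1 → counterexample
(5, 5): LHS = cos(5)² + sin(5)² = 1, RHS = 1 → satisfies claim
(5, 7): LHS = cos(7)² + sin(5)² ≈ 1.488, RHS = 1 → counterexample
(3, 6): LHS = sin(3)² + cos(6)² ≈ 0.9418, RHS = 1 → counterexample
(4, 7): LHS = cos(7)² + sin(4)² ≈ 1.141, RHS = 1 → counterexample
(4, 4): LHS = cos(4)² + sin(4)² = 1, RHS = 1 → satisfies claim

That makes 4 counterexamples.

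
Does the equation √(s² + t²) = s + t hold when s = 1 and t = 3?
Fails

Substituting s = 1, t = 3:

LHS = √(1² + 3²) = √(10) ≈ 3.162
RHS = 1 + 3 = 4

LHS ≠ RHS, so the equation does not hold at this point.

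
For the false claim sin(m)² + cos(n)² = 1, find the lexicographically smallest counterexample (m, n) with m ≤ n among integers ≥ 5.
(m, n) = (5, 6)

At (5, 5): both sides equal 1, so it holds there.

Substituting (5, 6) into the claim:
LHS = sin(5)² + cos(6)² ≈ 1.841
RHS = 1

Since LHS ≠ RHS, this pair disproves the claim, and no lexicographically smaller pair (m ≤ n, integers ≥ 5) does.

For instance (8, 9) is also a counterexample (LHS = cos(9)² + sin(8)² ≈ 1.809, RHS = 1), but it's lexicographically larger.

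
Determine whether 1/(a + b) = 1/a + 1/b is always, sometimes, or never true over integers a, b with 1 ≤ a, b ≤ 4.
Never true

The claim fails for every pair in the range. For instance at (a, b) = (1, 3): LHS = 1/4, RHS = 4/3.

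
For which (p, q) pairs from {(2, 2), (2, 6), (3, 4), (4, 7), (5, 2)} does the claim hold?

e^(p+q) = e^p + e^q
Testing each pair:
(2, 2): LHS = e^4 ≈ 54.6, RHS = 2·e^2 ≈ 14.78 → fails
(2, 6): LHS = e^8 ≈ 2981, RHS = e^2 + e^6 ≈ 410.8 → fails
(3, 4): LHS = e^7 ≈ 1097, RHS = e^3 + e^4 ≈ 74.68 → fails
(4, 7): LHS = e^11 ≈ 59874.1, RHS = e^4 + e^7 ≈ 1151 → fails
(5, 2): LHS = e^7 ≈ 1097, RHS = e^2 + e^5 ≈ 155.8 → fails

No pair satisfies the claim.

Answer: None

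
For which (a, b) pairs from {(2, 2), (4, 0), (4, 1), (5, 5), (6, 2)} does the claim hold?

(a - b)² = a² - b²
(2, 2), (4, 0), (5, 5)

Testing each pair:
(2, 2): LHS = 0, RHS = 0 → holds
(4, 0): LHS = 16, RHS = 16 → holds
(4, 1): LHS = 9, RHS = 15 → fails
(5, 5): LHS = 0, RHS = 0 → holds
(6, 2): LHS = 16, RHS = 32 → fails

3 of 5 pairs satisfy the claim.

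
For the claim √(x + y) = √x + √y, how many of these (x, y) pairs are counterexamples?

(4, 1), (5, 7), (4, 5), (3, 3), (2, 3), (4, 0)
Testing each pair:
(4, 1): LHS = √(5) ≈ 2.236, RHS = 3 → counterexample
(5, 7): LHS = 2·√(3) ≈ 3.464, RHS = √(5) + √(7) ≈ 4.882 → counterexample
(4, 5): LHS = 3, RHS = 2 + √(5) ≈ 4.236 → counterexample
(3, 3): LHS = √(6) ≈ 2.449, RHS = 2·√(3) ≈ 3.464 → counterexample
(2, 3): LHS = √(5) ≈ 2.236, RHS = √(2) + √(3) ≈ 3.146 → counterexample
(4, 0): LHS = 2, RHS = 2 → satisfies claim

That makes 5 counterexamples.

Answer: 5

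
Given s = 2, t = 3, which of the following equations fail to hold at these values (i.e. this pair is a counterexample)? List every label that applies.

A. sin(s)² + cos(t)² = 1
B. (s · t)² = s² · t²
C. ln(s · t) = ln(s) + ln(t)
Evaluating each claim at the given values:
A. LHS = sin(2)² + cos(3)² ≈ 1.807, RHS = 1 → fails here (LHS ≠ RHS)
B. LHS = 36, RHS = 36 → holds here (LHS = RHS)
C. LHS = ln(6) ≈ 1.792, RHS = ln(2) + ln(3) ≈ 1.792 → holds here (LHS = RHS)

Answer: A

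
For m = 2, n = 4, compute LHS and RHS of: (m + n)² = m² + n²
LHS = (2 + 4)² = 36
RHS = 2² + 4² = 20

LHS ≠ RHS, so the equation does not hold here.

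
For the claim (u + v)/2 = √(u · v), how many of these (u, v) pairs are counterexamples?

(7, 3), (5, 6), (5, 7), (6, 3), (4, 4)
4

Testing each pair:
(7, 3): LHS = 5, RHS = √(21) ≈ 4.583 → counterexample
(5, 6): LHS = 11/2, RHS = √(30) ≈ 5.477 → counterexample
(5, 7): LHS = 6, RHS = √(35) ≈ 5.916 → counterexample
(6, 3): LHS = 9/2, RHS = 3·√(2) ≈ 4.243 → counterexample
(4, 4): LHS = 4, RHS = 4 → satisfies claim

That makes 4 counterexamples.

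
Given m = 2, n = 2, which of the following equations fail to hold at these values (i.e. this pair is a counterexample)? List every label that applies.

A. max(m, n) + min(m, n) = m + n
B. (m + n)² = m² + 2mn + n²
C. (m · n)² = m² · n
C

Evaluating each claim at the given values:
A. LHS = 4, RHS = 4 → holds here (LHS = RHS)
B. LHS = 16, RHS = 16 → holds here (LHS = RHS)
C. LHS = 16, RHS = 8 → fails here (LHS ≠ RHS)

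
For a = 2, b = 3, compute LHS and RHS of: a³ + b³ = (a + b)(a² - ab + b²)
LHS = 2³ + 3³ = 35
RHS = (2 + 3)(2² - 2·3 + 3²) = 35

LHS = RHS: the two sides agree.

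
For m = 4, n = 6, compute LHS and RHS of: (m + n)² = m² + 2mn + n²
LHS = (4 + 6)² = 100
RHS = 4² + 2·4·6 + 6² = 100

LHS = RHS: the two sides agree.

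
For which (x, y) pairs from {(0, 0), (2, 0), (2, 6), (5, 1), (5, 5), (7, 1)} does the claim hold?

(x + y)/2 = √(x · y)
Testing each pair:
(0, 0): LHS = 0, RHS = 0 → holds
(2, 0): LHS = 1, RHS = 0 → fails
(2, 6): LHS = 4, RHS = 2·√(3) ≈ 3.464 → fails
(5, 1): LHS = 3, RHS = √(5) ≈ 2.236 → fails
(5, 5): LHS = 5, RHS = 5 → holds
(7, 1): LHS = 4, RHS = √(7) ≈ 2.646 → fails

2 of 6 pairs satisfy the claim.

Answer: (0, 0), (5, 5)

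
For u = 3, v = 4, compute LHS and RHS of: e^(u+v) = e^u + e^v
LHS = e^(3+4) = e^7 ≈ 1097
RHS = e^3 + e^4 ≈ 74.68

LHS ≠ RHS (they differ by about 1022), so the equation does not hold here.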